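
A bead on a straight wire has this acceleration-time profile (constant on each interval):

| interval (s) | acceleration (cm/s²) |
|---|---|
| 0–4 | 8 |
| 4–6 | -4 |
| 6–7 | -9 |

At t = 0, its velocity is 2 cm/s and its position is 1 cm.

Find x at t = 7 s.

154.5 cm

On each constant-a segment, Δv = aΔt and Δx = v₀Δt + ½aΔt²; chain segment to segment.
0–4 s: v starts 2 cm/s; Δx = 2·4 + ½·8·4² = 72 cm; v ends 34 cm/s.
4–6 s: v starts 34 cm/s; Δx = 34·2 + ½·-4·2² = 60 cm; v ends 26 cm/s.
6–7 s: v starts 26 cm/s; Δx = 26·1 + ½·-9·1² = 21.5 cm; v ends 17 cm/s.
x(7) = 1 + Σ Δx = 154.5 cm.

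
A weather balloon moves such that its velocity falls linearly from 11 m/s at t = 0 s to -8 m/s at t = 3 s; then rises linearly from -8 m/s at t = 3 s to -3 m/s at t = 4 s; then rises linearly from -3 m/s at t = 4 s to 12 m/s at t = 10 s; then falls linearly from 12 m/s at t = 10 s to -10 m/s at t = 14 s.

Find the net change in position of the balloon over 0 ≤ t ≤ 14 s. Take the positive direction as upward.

Net displacement equals the area under the velocity-time graph (areas below the axis count negative).
0–3 s: ½(11 + -8)(3) = 4.5 m
3–4 s: ½(-8 + -3)(1) = -5.5 m
4–10 s: ½(-3 + 12)(6) = 27 m
10–14 s: ½(12 + -10)(4) = 4 m
Net displacement = 30 m

30 m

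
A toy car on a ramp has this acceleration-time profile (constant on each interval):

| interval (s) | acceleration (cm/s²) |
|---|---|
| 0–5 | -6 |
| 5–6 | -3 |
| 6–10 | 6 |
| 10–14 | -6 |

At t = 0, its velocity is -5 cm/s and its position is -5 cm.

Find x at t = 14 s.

On each constant-a segment, Δv = aΔt and Δx = v₀Δt + ½aΔt²; chain segment to segment.
0–5 s: v starts -5 cm/s; Δx = -5·5 + ½·-6·5² = -100 cm; v ends -35 cm/s.
5–6 s: v starts -35 cm/s; Δx = -35·1 + ½·-3·1² = -36.5 cm; v ends -38 cm/s.
6–10 s: v starts -38 cm/s; Δx = -38·4 + ½·6·4² = -104 cm; v ends -14 cm/s.
10–14 s: v starts -14 cm/s; Δx = -14·4 + ½·-6·4² = -104 cm; v ends -38 cm/s.
x(14) = -5 + Σ Δx = -349.5 cm.

-349.5 cm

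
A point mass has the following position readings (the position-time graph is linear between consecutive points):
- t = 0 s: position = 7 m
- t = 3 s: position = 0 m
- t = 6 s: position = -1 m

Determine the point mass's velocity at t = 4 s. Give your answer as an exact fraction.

Velocity is the slope of the x-t graph on 3–6 s: (-1 − 0)/(6 − 3) = -1/3 m/s.

-1/3 m/s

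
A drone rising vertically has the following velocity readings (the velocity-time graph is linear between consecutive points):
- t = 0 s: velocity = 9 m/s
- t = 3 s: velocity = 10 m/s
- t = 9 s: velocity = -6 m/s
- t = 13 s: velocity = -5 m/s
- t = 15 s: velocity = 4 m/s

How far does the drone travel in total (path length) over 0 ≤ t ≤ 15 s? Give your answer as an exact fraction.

Distance (not displacement) is the total path length: add the absolute areas under v-t.
0–3 s: |½(9 + 10)(3)| = 28.5 m
3–9 s: v = 0 at t = 6.75 s; triangle areas 18.75 + 6.75 = 25.5 m
9–13 s: |½(-6 + -5)(4)| = 22 m
13–15 s: v = 0 at t = 127/9 s; triangle areas 25/9 + 16/9 = 41/9 m
Total distance = 725/9 m

725/9 m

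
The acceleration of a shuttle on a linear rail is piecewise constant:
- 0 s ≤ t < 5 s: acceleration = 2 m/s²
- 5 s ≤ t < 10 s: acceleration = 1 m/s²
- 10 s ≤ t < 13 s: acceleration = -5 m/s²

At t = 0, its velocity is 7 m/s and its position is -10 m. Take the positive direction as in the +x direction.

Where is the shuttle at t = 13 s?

191 m

On each constant-a segment, Δv = aΔt and Δx = v₀Δt + ½aΔt²; chain segment to segment.
0–5 s: v starts 7 m/s; Δx = 7·5 + ½·2·5² = 60 m; v ends 17 m/s.
5–10 s: v starts 17 m/s; Δx = 17·5 + ½·1·5² = 97.5 m; v ends 22 m/s.
10–13 s: v starts 22 m/s; Δx = 22·3 + ½·-5·3² = 43.5 m; v ends 7 m/s.
x(13) = -10 + Σ Δx = 191 m.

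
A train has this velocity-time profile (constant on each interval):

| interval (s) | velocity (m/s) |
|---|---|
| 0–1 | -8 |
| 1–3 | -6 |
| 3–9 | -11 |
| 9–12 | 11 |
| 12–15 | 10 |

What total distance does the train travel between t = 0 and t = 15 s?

Total distance travelled is ∫|v| dt — sum the magnitudes of each area piece.
0–1 s: |-8| × 1 = 8 m
1–3 s: |-6| × 2 = 12 m
3–9 s: |-11| × 6 = 66 m
9–12 s: |11| × 3 = 33 m
12–15 s: |10| × 3 = 30 m
Total distance = 149 m

149 m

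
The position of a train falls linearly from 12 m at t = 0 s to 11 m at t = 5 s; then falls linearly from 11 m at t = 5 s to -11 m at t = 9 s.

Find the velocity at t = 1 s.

-0.2 m/s

Velocity is the slope of the x-t graph on 0–5 s: (11 − 12)/(5 − 0) = -0.2 m/s.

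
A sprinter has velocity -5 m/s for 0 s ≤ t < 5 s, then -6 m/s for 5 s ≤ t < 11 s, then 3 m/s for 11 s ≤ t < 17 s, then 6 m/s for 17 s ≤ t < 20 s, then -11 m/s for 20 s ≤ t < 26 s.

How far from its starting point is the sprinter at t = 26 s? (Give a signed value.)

-91 m

Displacement is the signed area under the v-t curve.
0–5 s: -5 × 5 = -25 m
5–11 s: -6 × 6 = -36 m
11–17 s: 3 × 6 = 18 m
17–20 s: 6 × 3 = 18 m
20–26 s: -11 × 6 = -66 m
Net displacement = -91 m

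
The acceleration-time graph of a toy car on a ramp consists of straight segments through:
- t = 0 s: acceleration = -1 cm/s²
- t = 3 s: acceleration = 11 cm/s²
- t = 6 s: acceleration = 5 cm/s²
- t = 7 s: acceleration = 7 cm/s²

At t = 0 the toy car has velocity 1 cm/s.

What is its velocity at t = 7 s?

46 cm/s

Δv equals the area under the a-t graph; then v = v₀ + Δv.
0–3 s: ½(-1 + 11)(3) = 15 cm/s
3–6 s: ½(11 + 5)(3) = 24 cm/s
6–7 s: ½(5 + 7)(1) = 6 cm/s
Δv = 45 cm/s, so v(7) = 1 + (45) = 46 cm/s.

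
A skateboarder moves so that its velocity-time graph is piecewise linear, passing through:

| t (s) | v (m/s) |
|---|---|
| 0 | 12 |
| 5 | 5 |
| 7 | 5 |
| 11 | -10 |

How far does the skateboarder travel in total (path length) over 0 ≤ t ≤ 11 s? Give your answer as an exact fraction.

Distance (not displacement) is the total path length: add the absolute areas under v-t.
0–5 s: |½(12 + 5)(5)| = 42.5 m
5–7 s: |5| × 2 = 10 m
7–11 s: v = 0 at t = 25/3 s; triangle areas 10/3 + 40/3 = 50/3 m
Total distance = 415/6 m

415/6 m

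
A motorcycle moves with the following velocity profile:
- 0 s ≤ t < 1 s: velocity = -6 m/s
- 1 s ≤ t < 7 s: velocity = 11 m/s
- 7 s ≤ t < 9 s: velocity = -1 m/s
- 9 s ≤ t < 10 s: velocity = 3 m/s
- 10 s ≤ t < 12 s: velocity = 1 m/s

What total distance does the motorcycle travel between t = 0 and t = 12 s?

Distance (not displacement) is the total path length: add the absolute areas under v-t.
0–1 s: |-6| × 1 = 6 m
1–7 s: |11| × 6 = 66 m
7–9 s: |-1| × 2 = 2 m
9–10 s: |3| × 1 = 3 m
10–12 s: |1| × 2 = 2 m
Total distance = 79 m

79 m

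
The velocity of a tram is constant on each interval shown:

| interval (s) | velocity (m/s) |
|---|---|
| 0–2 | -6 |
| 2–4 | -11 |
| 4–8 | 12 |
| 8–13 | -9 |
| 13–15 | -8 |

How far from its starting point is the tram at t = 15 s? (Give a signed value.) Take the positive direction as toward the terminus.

-47 m

Displacement is the signed area under the v-t curve.
0–2 s: -6 × 2 = -12 m
2–4 s: -11 × 2 = -22 m
4–8 s: 12 × 4 = 48 m
8–13 s: -9 × 5 = -45 m
13–15 s: -8 × 2 = -16 m
Net displacement = -47 m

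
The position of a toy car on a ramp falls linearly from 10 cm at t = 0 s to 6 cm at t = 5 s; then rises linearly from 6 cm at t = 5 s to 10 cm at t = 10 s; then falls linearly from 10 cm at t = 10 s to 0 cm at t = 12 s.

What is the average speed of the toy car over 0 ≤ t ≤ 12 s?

1.5 cm/s

Average speed = (total path length)/(elapsed time); on a piecewise-linear x-t graph the path length is Σ|Δx|.
0–5 s: |Δx| = |6 − 10| = 4 cm
5–10 s: |Δx| = |10 − 6| = 4 cm
10–12 s: |Δx| = |0 − 10| = 10 cm
Total path = 18 cm; average speed = 18/12 = 1.5 cm/s.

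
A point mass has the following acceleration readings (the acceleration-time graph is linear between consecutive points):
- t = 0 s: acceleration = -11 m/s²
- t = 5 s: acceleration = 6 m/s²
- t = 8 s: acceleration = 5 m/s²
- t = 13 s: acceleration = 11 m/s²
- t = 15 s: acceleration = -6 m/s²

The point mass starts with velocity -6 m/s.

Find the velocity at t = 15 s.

43 m/s

Δv equals the area under the a-t graph; then v = v₀ + Δv.
0–5 s: ½(-11 + 6)(5) = -12.5 m/s
5–8 s: ½(6 + 5)(3) = 16.5 m/s
8–13 s: ½(5 + 11)(5) = 40 m/s
13–15 s: ½(11 + -6)(2) = 5 m/s
Δv = 49 m/s, so v(15) = -6 + (49) = 43 m/s.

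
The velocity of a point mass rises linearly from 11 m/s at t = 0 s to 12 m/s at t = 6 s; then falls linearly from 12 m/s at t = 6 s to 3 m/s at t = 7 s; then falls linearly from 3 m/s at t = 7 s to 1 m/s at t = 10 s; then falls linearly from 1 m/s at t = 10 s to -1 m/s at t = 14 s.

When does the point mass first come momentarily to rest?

t = 12 s

v changes sign on 10–14 s (from 1 to -1); the graph is linear there, so v = 0 at t = 10 + (-1)·(14 − 10)/(-1 − 1) = 12 s.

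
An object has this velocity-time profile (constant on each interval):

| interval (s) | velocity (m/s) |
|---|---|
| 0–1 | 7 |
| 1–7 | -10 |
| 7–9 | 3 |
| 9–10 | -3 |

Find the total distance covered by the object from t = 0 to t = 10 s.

76 m

Distance (not displacement) is the total path length: add the absolute areas under v-t.
0–1 s: |7| × 1 = 7 m
1–7 s: |-10| × 6 = 60 m
7–9 s: |3| × 2 = 6 m
9–10 s: |-3| × 1 = 3 m
Total distance = 76 m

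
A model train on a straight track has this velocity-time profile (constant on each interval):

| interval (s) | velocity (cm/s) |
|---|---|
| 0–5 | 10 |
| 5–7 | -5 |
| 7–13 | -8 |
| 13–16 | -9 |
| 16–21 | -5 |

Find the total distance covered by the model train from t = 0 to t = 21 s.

Distance (not displacement) is the total path length: add the absolute areas under v-t.
0–5 s: |10| × 5 = 50 cm
5–7 s: |-5| × 2 = 10 cm
7–13 s: |-8| × 6 = 48 cm
13–16 s: |-9| × 3 = 27 cm
16–21 s: |-5| × 5 = 25 cm
Total distance = 160 cm

160 cm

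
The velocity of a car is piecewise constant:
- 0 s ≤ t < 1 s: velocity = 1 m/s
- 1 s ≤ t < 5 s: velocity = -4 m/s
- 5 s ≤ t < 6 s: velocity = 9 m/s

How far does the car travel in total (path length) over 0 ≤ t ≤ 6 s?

Distance (not displacement) is the total path length: add the absolute areas under v-t.
0–1 s: |1| × 1 = 1 m
1–5 s: |-4| × 4 = 16 m
5–6 s: |9| × 1 = 9 m
Total distance = 26 m

26 m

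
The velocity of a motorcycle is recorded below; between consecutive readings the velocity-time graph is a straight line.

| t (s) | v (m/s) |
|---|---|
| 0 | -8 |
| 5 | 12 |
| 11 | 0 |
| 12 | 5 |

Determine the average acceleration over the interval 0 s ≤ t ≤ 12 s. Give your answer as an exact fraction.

Average acceleration = Δv/Δt = (5 − -8)/(12 − 0) = 13/12 m/s².

13/12 m/s²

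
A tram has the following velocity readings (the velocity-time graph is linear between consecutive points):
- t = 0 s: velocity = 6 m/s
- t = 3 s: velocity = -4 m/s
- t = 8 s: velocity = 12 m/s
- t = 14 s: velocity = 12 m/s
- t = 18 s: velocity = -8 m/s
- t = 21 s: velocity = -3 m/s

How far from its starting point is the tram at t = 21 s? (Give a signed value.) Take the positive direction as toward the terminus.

86.5 m

Displacement is the signed area under the v-t curve.
0–3 s: ½(6 + -4)(3) = 3 m
3–8 s: ½(-4 + 12)(5) = 20 m
8–14 s: 12 × 6 = 72 m
14–18 s: ½(12 + -8)(4) = 8 m
18–21 s: ½(-8 + -3)(3) = -16.5 m
Net displacement = 86.5 m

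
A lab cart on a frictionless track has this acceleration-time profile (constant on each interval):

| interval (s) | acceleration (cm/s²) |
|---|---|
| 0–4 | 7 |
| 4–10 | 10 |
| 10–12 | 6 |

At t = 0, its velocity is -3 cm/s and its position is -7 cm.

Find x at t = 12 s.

549 cm

On each constant-a segment, Δv = aΔt and Δx = v₀Δt + ½aΔt²; chain segment to segment.
0–4 s: v starts -3 cm/s; Δx = -3·4 + ½·7·4² = 44 cm; v ends 25 cm/s.
4–10 s: v starts 25 cm/s; Δx = 25·6 + ½·10·6² = 330 cm; v ends 85 cm/s.
10–12 s: v starts 85 cm/s; Δx = 85·2 + ½·6·2² = 182 cm; v ends 97 cm/s.
x(12) = -7 + Σ Δx = 549 cm.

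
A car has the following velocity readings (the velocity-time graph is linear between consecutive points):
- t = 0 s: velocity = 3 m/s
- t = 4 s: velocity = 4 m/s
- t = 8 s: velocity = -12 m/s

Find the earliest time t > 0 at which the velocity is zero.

t = 5 s

v changes sign on 4–8 s (from 4 to -12); the graph is linear there, so v = 0 at t = 4 + (-4)·(8 − 4)/(-12 − 4) = 5 s.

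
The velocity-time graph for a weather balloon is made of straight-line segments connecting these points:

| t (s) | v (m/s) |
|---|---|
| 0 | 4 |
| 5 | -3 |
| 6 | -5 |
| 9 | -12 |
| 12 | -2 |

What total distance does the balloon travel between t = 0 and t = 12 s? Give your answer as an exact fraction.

416/7 m

Distance (not displacement) is the total path length: add the absolute areas under v-t.
0–5 s: v = 0 at t = 20/7 s; triangle areas 40/7 + 45/14 = 125/14 m
5–6 s: |½(-3 + -5)(1)| = 4 m
6–9 s: |½(-5 + -12)(3)| = 25.5 m
9–12 s: |½(-12 + -2)(3)| = 21 m
Total distance = 416/7 m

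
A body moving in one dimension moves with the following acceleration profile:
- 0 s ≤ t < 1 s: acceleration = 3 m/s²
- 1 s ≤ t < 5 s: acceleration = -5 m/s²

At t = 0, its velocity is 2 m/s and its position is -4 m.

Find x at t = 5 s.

On each constant-a segment, Δv = aΔt and Δx = v₀Δt + ½aΔt²; chain segment to segment.
0–1 s: v starts 2 m/s; Δx = 2·1 + ½·3·1² = 3.5 m; v ends 5 m/s.
1–5 s: v starts 5 m/s; Δx = 5·4 + ½·-5·4² = -20 m; v ends -15 m/s.
x(5) = -4 + Σ Δx = -20.5 m.

-20.5 m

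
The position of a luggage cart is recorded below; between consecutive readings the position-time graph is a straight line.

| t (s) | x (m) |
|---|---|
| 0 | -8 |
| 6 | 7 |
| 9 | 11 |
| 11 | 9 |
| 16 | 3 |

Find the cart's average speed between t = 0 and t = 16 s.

1.6875 m/s

Average speed = (total path length)/(elapsed time); on a piecewise-linear x-t graph the path length is Σ|Δx|.
0–6 s: |Δx| = |7 − -8| = 15 m
6–9 s: |Δx| = |11 − 7| = 4 m
9–11 s: |Δx| = |9 − 11| = 2 m
11–16 s: |Δx| = |3 − 9| = 6 m
Total path = 27 m; average speed = 27/16 = 1.6875 m/s.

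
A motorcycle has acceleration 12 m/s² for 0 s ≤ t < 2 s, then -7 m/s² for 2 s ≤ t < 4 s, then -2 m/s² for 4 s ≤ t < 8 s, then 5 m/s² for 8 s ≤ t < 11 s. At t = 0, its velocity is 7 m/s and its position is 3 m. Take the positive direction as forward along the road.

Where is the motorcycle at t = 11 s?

190.5 m

On each constant-a segment, Δv = aΔt and Δx = v₀Δt + ½aΔt²; chain segment to segment.
0–2 s: v starts 7 m/s; Δx = 7·2 + ½·12·2² = 38 m; v ends 31 m/s.
2–4 s: v starts 31 m/s; Δx = 31·2 + ½·-7·2² = 48 m; v ends 17 m/s.
4–8 s: v starts 17 m/s; Δx = 17·4 + ½·-2·4² = 52 m; v ends 9 m/s.
8–11 s: v starts 9 m/s; Δx = 9·3 + ½·5·3² = 49.5 m; v ends 24 m/s.
x(11) = 3 + Σ Δx = 190.5 m.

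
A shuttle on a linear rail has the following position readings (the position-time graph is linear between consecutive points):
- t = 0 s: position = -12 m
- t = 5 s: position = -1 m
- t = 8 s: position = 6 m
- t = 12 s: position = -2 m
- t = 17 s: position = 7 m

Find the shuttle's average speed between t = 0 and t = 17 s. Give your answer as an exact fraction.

35/17 m/s

Average speed = (total path length)/(elapsed time); on a piecewise-linear x-t graph the path length is Σ|Δx|.
0–5 s: |Δx| = |-1 − -12| = 11 m
5–8 s: |Δx| = |6 − -1| = 7 m
8–12 s: |Δx| = |-2 − 6| = 8 m
12–17 s: |Δx| = |7 − -2| = 9 m
Total path = 35 m; average speed = 35/17 = 35/17 m/s.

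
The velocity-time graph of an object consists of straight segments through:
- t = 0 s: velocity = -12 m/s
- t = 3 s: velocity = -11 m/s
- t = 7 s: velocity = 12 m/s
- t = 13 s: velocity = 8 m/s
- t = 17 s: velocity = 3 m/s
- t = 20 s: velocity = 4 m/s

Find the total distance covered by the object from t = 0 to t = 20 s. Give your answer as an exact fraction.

3451/23 m

Distance (not displacement) is the total path length: add the absolute areas under v-t.
0–3 s: |½(-12 + -11)(3)| = 34.5 m
3–7 s: v = 0 at t = 113/23 s; triangle areas 242/23 + 288/23 = 530/23 m
7–13 s: |½(12 + 8)(6)| = 60 m
13–17 s: |½(8 + 3)(4)| = 22 m
17–20 s: |½(3 + 4)(3)| = 10.5 m
Total distance = 3451/23 m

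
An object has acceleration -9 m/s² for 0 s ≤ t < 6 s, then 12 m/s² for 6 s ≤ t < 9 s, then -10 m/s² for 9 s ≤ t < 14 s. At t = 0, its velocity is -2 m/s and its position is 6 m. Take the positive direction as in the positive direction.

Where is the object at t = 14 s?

-507 m

On each constant-a segment, Δv = aΔt and Δx = v₀Δt + ½aΔt²; chain segment to segment.
0–6 s: v starts -2 m/s; Δx = -2·6 + ½·-9·6² = -174 m; v ends -56 m/s.
6–9 s: v starts -56 m/s; Δx = -56·3 + ½·12·3² = -114 m; v ends -20 m/s.
9–14 s: v starts -20 m/s; Δx = -20·5 + ½·-10·5² = -225 m; v ends -70 m/s.
x(14) = 6 + Σ Δx = -507 m.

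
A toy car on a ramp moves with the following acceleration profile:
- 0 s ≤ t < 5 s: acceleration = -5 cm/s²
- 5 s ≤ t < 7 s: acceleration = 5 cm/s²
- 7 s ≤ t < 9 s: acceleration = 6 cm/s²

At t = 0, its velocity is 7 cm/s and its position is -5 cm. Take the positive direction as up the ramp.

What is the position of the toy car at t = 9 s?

-62.5 cm

On each constant-a segment, Δv = aΔt and Δx = v₀Δt + ½aΔt²; chain segment to segment.
0–5 s: v starts 7 cm/s; Δx = 7·5 + ½·-5·5² = -27.5 cm; v ends -18 cm/s.
5–7 s: v starts -18 cm/s; Δx = -18·2 + ½·5·2² = -26 cm; v ends -8 cm/s.
7–9 s: v starts -8 cm/s; Δx = -8·2 + ½·6·2² = -4 cm; v ends 4 cm/s.
x(9) = -5 + Σ Δx = -62.5 cm.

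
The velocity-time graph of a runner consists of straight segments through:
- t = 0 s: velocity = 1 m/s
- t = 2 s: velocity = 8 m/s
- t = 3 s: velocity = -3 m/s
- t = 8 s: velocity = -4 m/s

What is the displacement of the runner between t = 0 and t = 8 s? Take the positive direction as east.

Displacement is the signed area under the v-t curve.
0–2 s: ½(1 + 8)(2) = 9 m
2–3 s: ½(8 + -3)(1) = 2.5 m
3–8 s: ½(-3 + -4)(5) = -17.5 m
Net displacement = -6 m

-6 m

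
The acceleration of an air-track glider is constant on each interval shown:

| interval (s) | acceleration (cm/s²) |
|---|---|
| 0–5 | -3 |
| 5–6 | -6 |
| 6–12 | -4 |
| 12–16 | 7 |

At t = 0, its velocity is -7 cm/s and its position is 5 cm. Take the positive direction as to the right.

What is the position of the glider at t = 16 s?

-484.5 cm

On each constant-a segment, Δv = aΔt and Δx = v₀Δt + ½aΔt²; chain segment to segment.
0–5 s: v starts -7 cm/s; Δx = -7·5 + ½·-3·5² = -72.5 cm; v ends -22 cm/s.
5–6 s: v starts -22 cm/s; Δx = -22·1 + ½·-6·1² = -25 cm; v ends -28 cm/s.
6–12 s: v starts -28 cm/s; Δx = -28·6 + ½·-4·6² = -240 cm; v ends -52 cm/s.
12–16 s: v starts -52 cm/s; Δx = -52·4 + ½·7·4² = -152 cm; v ends -24 cm/s.
x(16) = 5 + Σ Δx = -484.5 cm.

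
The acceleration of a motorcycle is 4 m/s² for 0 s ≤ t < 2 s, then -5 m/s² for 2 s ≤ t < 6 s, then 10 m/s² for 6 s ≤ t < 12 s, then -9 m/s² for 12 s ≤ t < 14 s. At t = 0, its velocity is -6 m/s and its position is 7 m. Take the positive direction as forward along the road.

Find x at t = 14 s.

On each constant-a segment, Δv = aΔt and Δx = v₀Δt + ½aΔt²; chain segment to segment.
0–2 s: v starts -6 m/s; Δx = -6·2 + ½·4·2² = -4 m; v ends 2 m/s.
2–6 s: v starts 2 m/s; Δx = 2·4 + ½·-5·4² = -32 m; v ends -18 m/s.
6–12 s: v starts -18 m/s; Δx = -18·6 + ½·10·6² = 72 m; v ends 42 m/s.
12–14 s: v starts 42 m/s; Δx = 42·2 + ½·-9·2² = 66 m; v ends 24 m/s.
x(14) = 7 + Σ Δx = 109 m.

109 m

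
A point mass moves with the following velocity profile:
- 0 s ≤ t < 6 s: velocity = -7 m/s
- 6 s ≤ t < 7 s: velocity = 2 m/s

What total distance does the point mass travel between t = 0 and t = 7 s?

44 m

Total distance travelled is ∫|v| dt — sum the magnitudes of each area piece.
0–6 s: |-7| × 6 = 42 m
6–7 s: |2| × 1 = 2 m
Total distance = 44 m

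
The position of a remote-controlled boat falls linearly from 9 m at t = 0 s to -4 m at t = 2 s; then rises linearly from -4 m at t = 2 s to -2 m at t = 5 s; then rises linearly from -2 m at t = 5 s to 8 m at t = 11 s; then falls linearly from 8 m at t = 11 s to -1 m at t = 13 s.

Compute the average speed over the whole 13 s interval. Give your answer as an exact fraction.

34/13 m/s

Average speed = (total path length)/(elapsed time); on a piecewise-linear x-t graph the path length is Σ|Δx|.
0–2 s: |Δx| = |-4 − 9| = 13 m
2–5 s: |Δx| = |-2 − -4| = 2 m
5–11 s: |Δx| = |8 − -2| = 10 m
11–13 s: |Δx| = |-1 − 8| = 9 m
Total path = 34 m; average speed = 34/13 = 34/13 m/s.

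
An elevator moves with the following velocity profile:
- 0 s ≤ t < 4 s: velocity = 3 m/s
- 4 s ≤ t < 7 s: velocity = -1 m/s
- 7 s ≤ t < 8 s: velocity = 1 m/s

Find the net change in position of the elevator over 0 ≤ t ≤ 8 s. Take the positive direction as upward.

10 m

Net displacement equals the area under the velocity-time graph (areas below the axis count negative).
0–4 s: 3 × 4 = 12 m
4–7 s: -1 × 3 = -3 m
7–8 s: 1 × 1 = 1 m
Net displacement = 10 m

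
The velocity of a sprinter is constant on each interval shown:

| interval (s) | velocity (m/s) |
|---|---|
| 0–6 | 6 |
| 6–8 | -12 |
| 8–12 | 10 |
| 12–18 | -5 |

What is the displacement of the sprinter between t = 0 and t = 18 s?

22 m

Displacement is the signed area under the v-t curve.
0–6 s: 6 × 6 = 36 m
6–8 s: -12 × 2 = -24 m
8–12 s: 10 × 4 = 40 m
12–18 s: -5 × 6 = -30 m
Net displacement = 22 m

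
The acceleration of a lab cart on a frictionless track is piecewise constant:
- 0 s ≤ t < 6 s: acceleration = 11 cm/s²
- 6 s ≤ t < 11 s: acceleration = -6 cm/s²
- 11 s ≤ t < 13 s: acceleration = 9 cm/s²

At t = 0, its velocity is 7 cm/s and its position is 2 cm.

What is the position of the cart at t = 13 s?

On each constant-a segment, Δv = aΔt and Δx = v₀Δt + ½aΔt²; chain segment to segment.
0–6 s: v starts 7 cm/s; Δx = 7·6 + ½·11·6² = 240 cm; v ends 73 cm/s.
6–11 s: v starts 73 cm/s; Δx = 73·5 + ½·-6·5² = 290 cm; v ends 43 cm/s.
11–13 s: v starts 43 cm/s; Δx = 43·2 + ½·9·2² = 104 cm; v ends 61 cm/s.
x(13) = 2 + Σ Δx = 636 cm.

636 cm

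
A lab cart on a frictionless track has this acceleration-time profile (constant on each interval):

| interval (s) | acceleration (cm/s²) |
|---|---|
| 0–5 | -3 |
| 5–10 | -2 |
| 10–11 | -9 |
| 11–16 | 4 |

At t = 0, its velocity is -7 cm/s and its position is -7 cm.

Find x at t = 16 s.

-406 cm

On each constant-a segment, Δv = aΔt and Δx = v₀Δt + ½aΔt²; chain segment to segment.
0–5 s: v starts -7 cm/s; Δx = -7·5 + ½·-3·5² = -72.5 cm; v ends -22 cm/s.
5–10 s: v starts -22 cm/s; Δx = -22·5 + ½·-2·5² = -135 cm; v ends -32 cm/s.
10–11 s: v starts -32 cm/s; Δx = -32·1 + ½·-9·1² = -36.5 cm; v ends -41 cm/s.
11–16 s: v starts -41 cm/s; Δx = -41·5 + ½·4·5² = -155 cm; v ends -21 cm/s.
x(16) = -7 + Σ Δx = -406 cm.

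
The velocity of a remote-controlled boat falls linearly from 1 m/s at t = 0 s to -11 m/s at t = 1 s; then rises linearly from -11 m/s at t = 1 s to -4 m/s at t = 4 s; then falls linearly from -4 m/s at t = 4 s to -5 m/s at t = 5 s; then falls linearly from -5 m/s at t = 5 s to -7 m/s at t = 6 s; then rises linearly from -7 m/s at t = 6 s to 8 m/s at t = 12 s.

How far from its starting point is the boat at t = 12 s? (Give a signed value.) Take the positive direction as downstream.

Net displacement equals the area under the velocity-time graph (areas below the axis count negative).
0–1 s: ½(1 + -11)(1) = -5 m
1–4 s: ½(-11 + -4)(3) = -22.5 m
4–5 s: ½(-4 + -5)(1) = -4.5 m
5–6 s: ½(-5 + -7)(1) = -6 m
6–12 s: ½(-7 + 8)(6) = 3 m
Net displacement = -35 m

-35 m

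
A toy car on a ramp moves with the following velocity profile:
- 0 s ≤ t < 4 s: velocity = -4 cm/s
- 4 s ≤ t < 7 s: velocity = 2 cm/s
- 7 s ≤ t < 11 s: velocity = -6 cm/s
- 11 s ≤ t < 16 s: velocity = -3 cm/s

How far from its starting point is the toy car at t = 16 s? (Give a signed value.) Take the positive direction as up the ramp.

Net displacement equals the area under the velocity-time graph (areas below the axis count negative).
0–4 s: -4 × 4 = -16 cm
4–7 s: 2 × 3 = 6 cm
7–11 s: -6 × 4 = -24 cm
11–16 s: -3 × 5 = -15 cm
Net displacement = -49 cm

-49 cm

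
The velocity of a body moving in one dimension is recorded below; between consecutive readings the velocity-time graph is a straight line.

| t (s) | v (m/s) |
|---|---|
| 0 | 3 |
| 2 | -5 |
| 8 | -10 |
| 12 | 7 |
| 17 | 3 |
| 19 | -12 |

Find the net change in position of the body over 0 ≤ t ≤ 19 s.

-37 m

Displacement is the signed area under the v-t curve.
0–2 s: ½(3 + -5)(2) = -2 m
2–8 s: ½(-5 + -10)(6) = -45 m
8–12 s: ½(-10 + 7)(4) = -6 m
12–17 s: ½(7 + 3)(5) = 25 m
17–19 s: ½(3 + -12)(2) = -9 m
Net displacement = -37 m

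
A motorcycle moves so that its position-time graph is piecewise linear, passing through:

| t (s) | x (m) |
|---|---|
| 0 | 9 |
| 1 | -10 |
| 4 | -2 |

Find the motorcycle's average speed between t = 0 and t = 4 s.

Average speed = (total path length)/(elapsed time); on a piecewise-linear x-t graph the path length is Σ|Δx|.
0–1 s: |Δx| = |-10 − 9| = 19 m
1–4 s: |Δx| = |-2 − -10| = 8 m
Total path = 27 m; average speed = 27/4 = 6.75 m/s.

6.75 m/s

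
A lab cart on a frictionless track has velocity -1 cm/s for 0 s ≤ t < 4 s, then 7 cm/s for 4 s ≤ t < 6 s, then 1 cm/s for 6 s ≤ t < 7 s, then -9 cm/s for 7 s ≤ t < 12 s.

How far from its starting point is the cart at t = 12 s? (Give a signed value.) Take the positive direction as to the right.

-34 cm

Displacement is the signed area under the v-t curve.
0–4 s: -1 × 4 = -4 cm
4–6 s: 7 × 2 = 14 cm
6–7 s: 1 × 1 = 1 cm
7–12 s: -9 × 5 = -45 cm
Net displacement = -34 cm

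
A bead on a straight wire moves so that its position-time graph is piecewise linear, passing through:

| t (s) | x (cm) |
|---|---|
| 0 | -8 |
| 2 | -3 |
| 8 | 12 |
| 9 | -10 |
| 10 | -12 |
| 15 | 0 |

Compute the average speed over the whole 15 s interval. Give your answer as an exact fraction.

56/15 cm/s

Average speed = (total path length)/(elapsed time); on a piecewise-linear x-t graph the path length is Σ|Δx|.
0–2 s: |Δx| = |-3 − -8| = 5 cm
2–8 s: |Δx| = |12 − -3| = 15 cm
8–9 s: |Δx| = |-10 − 12| = 22 cm
9–10 s: |Δx| = |-12 − -10| = 2 cm
10–15 s: |Δx| = |0 − -12| = 12 cm
Total path = 56 cm; average speed = 56/15 = 56/15 cm/s.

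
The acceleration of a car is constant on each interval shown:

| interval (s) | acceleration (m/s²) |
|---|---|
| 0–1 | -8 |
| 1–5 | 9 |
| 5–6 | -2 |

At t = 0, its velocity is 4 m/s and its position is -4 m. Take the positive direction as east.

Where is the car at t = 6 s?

83 m

On each constant-a segment, Δv = aΔt and Δx = v₀Δt + ½aΔt²; chain segment to segment.
0–1 s: v starts 4 m/s; Δx = 4·1 + ½·-8·1² = 0 m; v ends -4 m/s.
1–5 s: v starts -4 m/s; Δx = -4·4 + ½·9·4² = 56 m; v ends 32 m/s.
5–6 s: v starts 32 m/s; Δx = 32·1 + ½·-2·1² = 31 m; v ends 30 m/s.
x(6) = -4 + Σ Δx = 83 m.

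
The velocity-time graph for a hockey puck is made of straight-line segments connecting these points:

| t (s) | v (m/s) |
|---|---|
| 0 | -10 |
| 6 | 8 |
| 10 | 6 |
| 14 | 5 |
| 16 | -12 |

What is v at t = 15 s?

-3.5 m/s

On 14–16 s the graph is linear from 5 to -12 m/s: v(15) = 5 + (-12 − 5)·(15 − 14)/(16 − 14) = -3.5 m/s.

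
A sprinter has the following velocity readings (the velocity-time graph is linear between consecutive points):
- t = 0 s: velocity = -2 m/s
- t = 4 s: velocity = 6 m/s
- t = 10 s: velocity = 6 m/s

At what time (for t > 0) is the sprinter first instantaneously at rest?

v changes sign on 0–4 s (from -2 to 6); the graph is linear there, so v = 0 at t = 0 + (2)·(4 − 0)/(6 − -2) = 1 s.

t = 1 s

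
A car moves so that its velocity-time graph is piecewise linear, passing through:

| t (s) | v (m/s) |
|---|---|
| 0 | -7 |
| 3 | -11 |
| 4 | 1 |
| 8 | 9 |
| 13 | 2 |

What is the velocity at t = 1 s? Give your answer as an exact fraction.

-25/3 m/s

On 0–3 s the graph is linear from -7 to -11 m/s: v(1) = -7 + (-11 − -7)·(1 − 0)/(3 − 0) = -25/3 m/s.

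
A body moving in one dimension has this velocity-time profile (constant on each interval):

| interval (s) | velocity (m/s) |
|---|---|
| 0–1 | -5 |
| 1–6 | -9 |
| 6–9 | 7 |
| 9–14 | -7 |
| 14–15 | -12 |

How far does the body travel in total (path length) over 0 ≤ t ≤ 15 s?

Distance (not displacement) is the total path length: add the absolute areas under v-t.
0–1 s: |-5| × 1 = 5 m
1–6 s: |-9| × 5 = 45 m
6–9 s: |7| × 3 = 21 m
9–14 s: |-7| × 5 = 35 m
14–15 s: |-12| × 1 = 12 m
Total distance = 118 m

118 m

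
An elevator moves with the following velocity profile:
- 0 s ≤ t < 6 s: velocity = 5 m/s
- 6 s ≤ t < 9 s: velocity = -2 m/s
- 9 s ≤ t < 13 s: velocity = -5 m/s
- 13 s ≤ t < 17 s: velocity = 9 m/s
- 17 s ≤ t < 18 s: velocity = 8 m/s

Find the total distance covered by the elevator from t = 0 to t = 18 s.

100 m

Total distance travelled is ∫|v| dt — sum the magnitudes of each area piece.
0–6 s: |5| × 6 = 30 m
6–9 s: |-2| × 3 = 6 m
9–13 s: |-5| × 4 = 20 m
13–17 s: |9| × 4 = 36 m
17–18 s: |8| × 1 = 8 m
Total distance = 100 m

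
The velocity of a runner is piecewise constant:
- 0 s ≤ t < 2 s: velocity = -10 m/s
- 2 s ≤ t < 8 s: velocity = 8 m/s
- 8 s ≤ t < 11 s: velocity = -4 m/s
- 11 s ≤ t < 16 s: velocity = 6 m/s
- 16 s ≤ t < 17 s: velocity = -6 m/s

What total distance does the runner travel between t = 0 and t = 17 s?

Total distance travelled is ∫|v| dt — sum the magnitudes of each area piece.
0–2 s: |-10| × 2 = 20 m
2–8 s: |8| × 6 = 48 m
8–11 s: |-4| × 3 = 12 m
11–16 s: |6| × 5 = 30 m
16–17 s: |-6| × 1 = 6 m
Total distance = 116 m

116 m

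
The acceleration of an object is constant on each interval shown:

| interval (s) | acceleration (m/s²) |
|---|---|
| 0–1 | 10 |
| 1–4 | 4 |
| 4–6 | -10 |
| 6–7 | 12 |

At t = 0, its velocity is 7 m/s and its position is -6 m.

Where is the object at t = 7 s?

128 m

On each constant-a segment, Δv = aΔt and Δx = v₀Δt + ½aΔt²; chain segment to segment.
0–1 s: v starts 7 m/s; Δx = 7·1 + ½·10·1² = 12 m; v ends 17 m/s.
1–4 s: v starts 17 m/s; Δx = 17·3 + ½·4·3² = 69 m; v ends 29 m/s.
4–6 s: v starts 29 m/s; Δx = 29·2 + ½·-10·2² = 38 m; v ends 9 m/s.
6–7 s: v starts 9 m/s; Δx = 9·1 + ½·12·1² = 15 m; v ends 21 m/s.
x(7) = -6 + Σ Δx = 128 m.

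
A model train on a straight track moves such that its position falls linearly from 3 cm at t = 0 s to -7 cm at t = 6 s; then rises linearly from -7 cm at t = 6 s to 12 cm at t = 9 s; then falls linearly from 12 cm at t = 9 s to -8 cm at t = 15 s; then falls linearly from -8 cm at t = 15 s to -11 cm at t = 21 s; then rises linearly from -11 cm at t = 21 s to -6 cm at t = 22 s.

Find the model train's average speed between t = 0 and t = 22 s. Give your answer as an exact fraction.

Average speed = (total path length)/(elapsed time); on a piecewise-linear x-t graph the path length is Σ|Δx|.
0–6 s: |Δx| = |-7 − 3| = 10 cm
6–9 s: |Δx| = |12 − -7| = 19 cm
9–15 s: |Δx| = |-8 − 12| = 20 cm
15–21 s: |Δx| = |-11 − -8| = 3 cm
21–22 s: |Δx| = |-6 − -11| = 5 cm
Total path = 57 cm; average speed = 57/22 = 57/22 cm/s.

57/22 cm/s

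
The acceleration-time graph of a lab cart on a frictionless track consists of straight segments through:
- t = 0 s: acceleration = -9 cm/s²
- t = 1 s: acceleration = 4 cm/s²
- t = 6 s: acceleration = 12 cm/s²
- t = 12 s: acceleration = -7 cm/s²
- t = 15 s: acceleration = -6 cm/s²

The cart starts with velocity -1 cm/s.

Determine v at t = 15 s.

Δv equals the area under the a-t graph; then v = v₀ + Δv.
0–1 s: ½(-9 + 4)(1) = -2.5 cm/s
1–6 s: ½(4 + 12)(5) = 40 cm/s
6–12 s: ½(12 + -7)(6) = 15 cm/s
12–15 s: ½(-7 + -6)(3) = -19.5 cm/s
Δv = 33 cm/s, so v(15) = -1 + (33) = 32 cm/s.

32 cm/s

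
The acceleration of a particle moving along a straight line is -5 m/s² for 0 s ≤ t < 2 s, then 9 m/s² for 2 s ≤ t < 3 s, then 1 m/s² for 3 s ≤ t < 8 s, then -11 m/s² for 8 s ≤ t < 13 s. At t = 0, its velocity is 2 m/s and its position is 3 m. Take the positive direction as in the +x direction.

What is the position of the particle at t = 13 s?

-96.5 m

On each constant-a segment, Δv = aΔt and Δx = v₀Δt + ½aΔt²; chain segment to segment.
0–2 s: v starts 2 m/s; Δx = 2·2 + ½·-5·2² = -6 m; v ends -8 m/s.
2–3 s: v starts -8 m/s; Δx = -8·1 + ½·9·1² = -3.5 m; v ends 1 m/s.
3–8 s: v starts 1 m/s; Δx = 1·5 + ½·1·5² = 17.5 m; v ends 6 m/s.
8–13 s: v starts 6 m/s; Δx = 6·5 + ½·-11·5² = -107.5 m; v ends -49 m/s.
x(13) = 3 + Σ Δx = -96.5 m.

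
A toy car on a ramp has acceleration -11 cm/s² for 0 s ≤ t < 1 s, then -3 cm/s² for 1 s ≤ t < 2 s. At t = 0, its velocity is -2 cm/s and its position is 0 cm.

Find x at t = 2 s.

On each constant-a segment, Δv = aΔt and Δx = v₀Δt + ½aΔt²; chain segment to segment.
0–1 s: v starts -2 cm/s; Δx = -2·1 + ½·-11·1² = -7.5 cm; v ends -13 cm/s.
1–2 s: v starts -13 cm/s; Δx = -13·1 + ½·-3·1² = -14.5 cm; v ends -16 cm/s.
x(2) = 0 + Σ Δx = -22 cm.

-22 cm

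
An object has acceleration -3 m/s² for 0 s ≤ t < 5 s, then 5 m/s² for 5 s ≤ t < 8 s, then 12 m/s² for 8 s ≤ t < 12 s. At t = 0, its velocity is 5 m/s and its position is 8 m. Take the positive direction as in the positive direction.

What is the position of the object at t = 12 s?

104 m

On each constant-a segment, Δv = aΔt and Δx = v₀Δt + ½aΔt²; chain segment to segment.
0–5 s: v starts 5 m/s; Δx = 5·5 + ½·-3·5² = -12.5 m; v ends -10 m/s.
5–8 s: v starts -10 m/s; Δx = -10·3 + ½·5·3² = -7.5 m; v ends 5 m/s.
8–12 s: v starts 5 m/s; Δx = 5·4 + ½·12·4² = 116 m; v ends 53 m/s.
x(12) = 8 + Σ Δx = 104 m.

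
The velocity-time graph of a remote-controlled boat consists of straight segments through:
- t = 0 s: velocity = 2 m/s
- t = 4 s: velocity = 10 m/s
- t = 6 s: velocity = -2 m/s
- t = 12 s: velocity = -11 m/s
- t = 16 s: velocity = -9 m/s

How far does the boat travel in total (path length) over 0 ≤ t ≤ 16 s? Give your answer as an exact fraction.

335/3 m

Total distance travelled is ∫|v| dt — sum the magnitudes of each area piece.
0–4 s: |½(2 + 10)(4)| = 24 m
4–6 s: v = 0 at t = 17/3 s; triangle areas 25/3 + 1/3 = 26/3 m
6–12 s: |½(-2 + -11)(6)| = 39 m
12–16 s: |½(-11 + -9)(4)| = 40 m
Total distance = 335/3 m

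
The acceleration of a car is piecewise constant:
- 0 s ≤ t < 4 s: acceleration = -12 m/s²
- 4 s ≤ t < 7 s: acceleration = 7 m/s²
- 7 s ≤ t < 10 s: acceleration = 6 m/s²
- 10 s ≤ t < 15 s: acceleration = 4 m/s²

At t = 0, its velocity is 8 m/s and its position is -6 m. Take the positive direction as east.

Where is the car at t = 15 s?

-143.5 m

On each constant-a segment, Δv = aΔt and Δx = v₀Δt + ½aΔt²; chain segment to segment.
0–4 s: v starts 8 m/s; Δx = 8·4 + ½·-12·4² = -64 m; v ends -40 m/s.
4–7 s: v starts -40 m/s; Δx = -40·3 + ½·7·3² = -88.5 m; v ends -19 m/s.
7–10 s: v starts -19 m/s; Δx = -19·3 + ½·6·3² = -30 m; v ends -1 m/s.
10–15 s: v starts -1 m/s; Δx = -1·5 + ½·4·5² = 45 m; v ends 19 m/s.
x(15) = -6 + Σ Δx = -143.5 m.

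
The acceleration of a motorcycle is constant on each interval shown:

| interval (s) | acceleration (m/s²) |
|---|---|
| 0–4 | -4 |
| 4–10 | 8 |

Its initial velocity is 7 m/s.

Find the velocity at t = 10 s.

39 m/s

Δv equals the area under the a-t graph; then v = v₀ + Δv.
0–4 s: -4 × 4 = -16 m/s
4–10 s: 8 × 6 = 48 m/s
Δv = 32 m/s, so v(10) = 7 + (32) = 39 m/s.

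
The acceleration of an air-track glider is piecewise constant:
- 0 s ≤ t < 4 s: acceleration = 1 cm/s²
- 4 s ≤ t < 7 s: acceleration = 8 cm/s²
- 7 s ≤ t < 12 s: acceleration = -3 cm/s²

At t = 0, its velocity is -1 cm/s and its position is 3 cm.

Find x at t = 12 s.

On each constant-a segment, Δv = aΔt and Δx = v₀Δt + ½aΔt²; chain segment to segment.
0–4 s: v starts -1 cm/s; Δx = -1·4 + ½·1·4² = 4 cm; v ends 3 cm/s.
4–7 s: v starts 3 cm/s; Δx = 3·3 + ½·8·3² = 45 cm; v ends 27 cm/s.
7–12 s: v starts 27 cm/s; Δx = 27·5 + ½·-3·5² = 97.5 cm; v ends 12 cm/s.
x(12) = 3 + Σ Δx = 149.5 cm.

149.5 cm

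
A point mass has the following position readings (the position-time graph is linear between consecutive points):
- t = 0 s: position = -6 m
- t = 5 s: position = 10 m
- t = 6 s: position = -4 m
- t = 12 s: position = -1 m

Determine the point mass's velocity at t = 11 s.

0.5 m/s

Velocity is the slope of the x-t graph on 6–12 s: (-1 − -4)/(12 − 6) = 0.5 m/s.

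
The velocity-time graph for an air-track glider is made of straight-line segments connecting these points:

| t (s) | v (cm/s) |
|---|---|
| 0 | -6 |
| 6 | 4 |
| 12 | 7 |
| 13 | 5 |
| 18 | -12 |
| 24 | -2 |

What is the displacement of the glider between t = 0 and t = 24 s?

-26.5 cm

Displacement is the signed area under the v-t curve.
0–6 s: ½(-6 + 4)(6) = -6 cm
6–12 s: ½(4 + 7)(6) = 33 cm
12–13 s: ½(7 + 5)(1) = 6 cm
13–18 s: ½(5 + -12)(5) = -17.5 cm
18–24 s: ½(-12 + -2)(6) = -42 cm
Net displacement = -26.5 cm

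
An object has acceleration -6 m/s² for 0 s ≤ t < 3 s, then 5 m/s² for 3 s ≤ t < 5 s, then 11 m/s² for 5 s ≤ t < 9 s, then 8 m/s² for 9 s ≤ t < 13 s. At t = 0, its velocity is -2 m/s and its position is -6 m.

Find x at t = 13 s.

On each constant-a segment, Δv = aΔt and Δx = v₀Δt + ½aΔt²; chain segment to segment.
0–3 s: v starts -2 m/s; Δx = -2·3 + ½·-6·3² = -33 m; v ends -20 m/s.
3–5 s: v starts -20 m/s; Δx = -20·2 + ½·5·2² = -30 m; v ends -10 m/s.
5–9 s: v starts -10 m/s; Δx = -10·4 + ½·11·4² = 48 m; v ends 34 m/s.
9–13 s: v starts 34 m/s; Δx = 34·4 + ½·8·4² = 200 m; v ends 66 m/s.
x(13) = -6 + Σ Δx = 179 m.

179 m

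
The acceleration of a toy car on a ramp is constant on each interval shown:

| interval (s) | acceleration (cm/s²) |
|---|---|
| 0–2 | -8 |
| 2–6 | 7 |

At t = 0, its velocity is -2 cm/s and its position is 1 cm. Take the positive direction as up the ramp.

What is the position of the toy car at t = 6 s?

On each constant-a segment, Δv = aΔt and Δx = v₀Δt + ½aΔt²; chain segment to segment.
0–2 s: v starts -2 cm/s; Δx = -2·2 + ½·-8·2² = -20 cm; v ends -18 cm/s.
2–6 s: v starts -18 cm/s; Δx = -18·4 + ½·7·4² = -16 cm; v ends 10 cm/s.
x(6) = 1 + Σ Δx = -35 cm.

-35 cm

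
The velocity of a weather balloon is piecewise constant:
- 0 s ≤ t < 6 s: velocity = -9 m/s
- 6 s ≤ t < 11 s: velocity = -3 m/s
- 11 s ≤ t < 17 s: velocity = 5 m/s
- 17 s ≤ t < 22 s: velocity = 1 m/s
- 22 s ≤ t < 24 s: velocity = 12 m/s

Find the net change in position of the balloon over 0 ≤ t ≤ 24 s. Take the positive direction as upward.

Net displacement equals the area under the velocity-time graph (areas below the axis count negative).
0–6 s: -9 × 6 = -54 m
6–11 s: -3 × 5 = -15 m
11–17 s: 5 × 6 = 30 m
17–22 s: 1 × 5 = 5 m
22–24 s: 12 × 2 = 24 m
Net displacement = -10 m

-10 m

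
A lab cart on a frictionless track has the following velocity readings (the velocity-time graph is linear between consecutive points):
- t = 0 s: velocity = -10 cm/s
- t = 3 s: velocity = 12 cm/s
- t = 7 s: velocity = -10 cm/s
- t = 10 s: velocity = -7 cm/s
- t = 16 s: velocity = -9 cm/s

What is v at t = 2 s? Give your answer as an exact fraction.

14/3 cm/s

On 0–3 s the graph is linear from -10 to 12 cm/s: v(2) = -10 + (12 − -10)·(2 − 0)/(3 − 0) = 14/3 cm/s.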